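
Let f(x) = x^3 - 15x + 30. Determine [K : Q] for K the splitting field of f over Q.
[K : Q] = 6

By the rational root test, any rational root of the monic integer polynomial f(x) = x^3 - 15x + 30 must be an integer dividing the constant term 30, i.e. one of ±{1, 2, 3, 5, 6, 10, 15, 30}. Evaluating: f(1) = 16, f(-1) = 44, f(2) = 8, f(-2) = 52, f(3) = 12, f(-3) = 48, f(5) = 80, f(-5) = -20, f(6) = 156, f(-6) = -96, f(10) = 880, f(-10) = -820, f(15) = 3180, f(-15) = -3120, f(30) = 26580, f(-30) = -26520; none is 0, so f has no rational root and is therefore irreducible over Q (a cubic with no linear factor over a field is irreducible). For an irreducible cubic, the Galois group is A_3 or S_3 according as the discriminant disc(f) = -4a^3 - 27b^2 = -4·(-15)^3 - 27·(30)^2 = -10800 is or is not a square in Q. Here disc(f) = -10800 is not a perfect square in Q, so the Galois group of f over Q is not contained in A_3 and must be all of S_3. The splitting field has degree |S_3| = 6 over Q, so [K : Q] = 6.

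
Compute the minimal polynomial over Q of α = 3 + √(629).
m_α(x) = x^2 - 6x - 620

From α - 3 = √(629), squaring gives (α - 3)^2 = 629, i.e. α^2 - 6α + 9 = 629, so α^2 - 6α - 620 = 0. The discriminant of x^2 - 6x - 620 is (-6)^2 - 4·(-620) = 36 + 2480 = 2516, and 4·(629) is not a perfect square in Q since 629 is squarefree and ≠ 1. Hence x^2 - 6x - 620 is irreducible over Q and is the minimal polynomial of α.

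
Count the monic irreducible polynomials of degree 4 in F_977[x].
There are 227781164328 monic irreducible polynomials of degree 4 over F_977

Each element of F_{977^4} that lies in no proper subfield is a root of exactly one monic irreducible of degree 4 over F_977, and each such polynomial has 4 distinct roots in F_{977^4}. By Möbius inversion the count is N_977(4) = (1/4) Σ_{d|4} μ(4/d) · 977^d = (1/4)(μ(4)·977^1 + μ(2)·977^2 + μ(1)·977^4) = 911124657312/4 = 227781164328.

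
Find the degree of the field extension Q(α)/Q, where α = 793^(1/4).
[Q(α):Q] = 4

α is a root of x^4 - 793. By Eisenstein's criterion at the prime p = 13 (which divides the constant term 793 but p^2 = 169 does not, since 793 is squarefree), x^4 - 793 is irreducible over Q. Hence [Q(α):Q] = 4.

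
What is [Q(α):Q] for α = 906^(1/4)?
[Q(α):Q] = 4

α is a root of x^4 - 906. By Eisenstein's criterion at the prime p = 2 (which divides the constant term 906 but p^2 = 4 does not, since 906 is squarefree), x^4 - 906 is irreducible over Q. Hence [Q(α):Q] = 4.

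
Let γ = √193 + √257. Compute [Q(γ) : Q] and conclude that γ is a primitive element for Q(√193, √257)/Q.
[Q(γ) : Q] = 4 (equivalently, Q(γ) = Q(√193, √257))

Obviously Q(γ) ⊆ Q(√193, √257), and [Q(√193, √257):Q] = 4 (since 193, 257 are distinct squarefree integers > 1 with 49601 not a perfect square). To show equality we compute the minimal polynomial of γ. From γ = √193 + √257: γ^2 = 193 + 2√(49601) + 257 = 450 + 2√(49601), so γ^2 - 450 = 2√(49601); squaring, (γ^2 - 450)^2 = 4·49601, i.e. γ^4 - 900γ^2 + 202500 - 198404 = 0, i.e. γ^4 - 900γ^2 + 4096 = 0. So γ is a root of x^4 - 900x^2 + 4096. This polynomial is irreducible over Q: it has no rational root (each ±√193 ± √257 is irrational), and any factorization into two quadratics over Q would force √(49601) ∈ Q (pairing opposite roots) or √193, √257 ∈ Q (other pairings), all impossible. Hence [Q(γ):Q] = 4 = [Q(√193, √257):Q], so Q(γ) = Q(√193, √257).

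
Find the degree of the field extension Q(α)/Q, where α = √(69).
[Q(α):Q] = 2

[Q(α):Q] equals the degree of the minimal polynomial of α. Here α^2 = 69 and x^2 - 69 is irreducible (d = 69 is squarefree, ≠ 1, hence not a square), so deg(m_α) = 2. Thus [Q(α):Q] = 2.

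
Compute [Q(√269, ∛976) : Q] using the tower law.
[Q(√269, ∛976) : Q] = 6

Let L = Q(√269, ∛976). Since Q(√269) ⊂ L and [Q(√269):Q] = 2, the tower law gives 2 | [L:Q]. Likewise Q(∛976) ⊂ L with [Q(∛976):Q] = 3 (because 976 is not a perfect cube), so 3 | [L:Q]. As gcd(2,3) = 1, [L:Q] is divisible by 6. Conversely L is generated over Q by √269 and ∛976, so [L:Q] ≤ 2·3 = 6. Therefore [Q(√269, ∛976) : Q] = 6.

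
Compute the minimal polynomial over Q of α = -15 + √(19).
m_α(x) = x^2 + 30x + 206

From α + 15 = √(19), squaring gives (α + 15)^2 = 19, i.e. α^2 + 30α + 225 = 19, so α^2 + 30α + 206 = 0. The discriminant of x^2 + 30x + 206 is (30)^2 - 4·(206) = 900 - 824 = 76, and 4·(19) is not a perfect square in Q since 19 is squarefree and ≠ 1. Hence x^2 + 30x + 206 is irreducible over Q and is the minimal polynomial of α.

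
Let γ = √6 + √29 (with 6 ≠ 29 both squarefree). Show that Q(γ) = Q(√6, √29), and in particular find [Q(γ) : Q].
[Q(γ) : Q] = 4 (equivalently, Q(γ) = Q(√6, √29))

Obviously Q(γ) ⊆ Q(√6, √29), and [Q(√6, √29):Q] = 4 (since 6, 29 are distinct squarefree integers > 1 with 174 not a perfect square). To show equality we compute the minimal polynomial of γ. From γ = √6 + √29: γ^2 = 6 + 2√(174) + 29 = 35 + 2√(174), so γ^2 - 35 = 2√(174); squaring, (γ^2 - 35)^2 = 4·174, i.e. γ^4 - 70γ^2 + 1225 - 696 = 0, i.e. γ^4 - 70γ^2 + 529 = 0. So γ is a root of x^4 - 70x^2 + 529. This polynomial is irreducible over Q: it has no rational root (each ±√6 ± √29 is irrational), and any factorization into two quadratics over Q would force √(174) ∈ Q (pairing opposite roots) or √6, √29 ∈ Q (other pairings), all impossible. Hence [Q(γ):Q] = 4 = [Q(√6, √29):Q], so Q(γ) = Q(√6, √29).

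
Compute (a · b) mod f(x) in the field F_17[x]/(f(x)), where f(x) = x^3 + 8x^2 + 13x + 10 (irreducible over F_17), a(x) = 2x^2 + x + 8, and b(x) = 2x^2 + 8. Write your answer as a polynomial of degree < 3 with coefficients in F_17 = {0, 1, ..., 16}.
a · b ≡ 16x^2 + x + 7 (mod f(x))

Multiply in F_17[x]: a(x)·b(x) = (2x^2 + x + 8)·(2x^2 + 8) = 4x^4 + 2x^3 + 15x^2 + 8x + 13. This has degree ≥ 3, so divide by f(x) over F_17: 4x^4 + 2x^3 + 15x^2 + 8x + 13 = (4x + 4)·(x^3 + 8x^2 + 13x + 10) + (16x^2 + x + 7). Hence a·b ≡ 16x^2 + x + 7 (mod f). (F_17[x]/(f) is a field with 17^3 = 4913 elements since f is irreducible of degree 3.)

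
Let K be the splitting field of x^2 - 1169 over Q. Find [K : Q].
[K : Q] = 2

f(x) = x^2 - 1169 factors as (x - √1169)(x + √1169). The splitting field is K = Q(√1169). Since 1169 is squarefree and > 1, it is not a perfect square, so x^2 - 1169 is irreducible over Q and [Q(√1169) : Q] = 2. Hence [K : Q] = 2.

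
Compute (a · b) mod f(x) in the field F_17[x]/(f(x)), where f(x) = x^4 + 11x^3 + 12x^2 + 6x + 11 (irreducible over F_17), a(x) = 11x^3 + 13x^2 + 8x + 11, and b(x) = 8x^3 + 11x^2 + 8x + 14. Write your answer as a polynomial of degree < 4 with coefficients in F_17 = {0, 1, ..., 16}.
a · b ≡ 16x^3 + 15x^2 + 9x + 1 (mod f(x))

Multiply in F_17[x]: a(x)·b(x) = (11x^3 + 13x^2 + 8x + 11)·(8x^3 + 11x^2 + 8x + 14) = 3x^6 + 4x^5 + 6x^4 + 9x^3 + 10x^2 + 13x + 1. This has degree ≥ 4, so divide by f(x) over F_17: 3x^6 + 4x^5 + 6x^4 + 9x^3 + 10x^2 + 13x + 1 = (3x^2 + 5x)·(x^4 + 11x^3 + 12x^2 + 6x + 11) + (16x^3 + 15x^2 + 9x + 1). Hence a·b ≡ 16x^3 + 15x^2 + 9x + 1 (mod f). (F_17[x]/(f) is a field with 17^4 = 83521 elements since f is irreducible of degree 4.)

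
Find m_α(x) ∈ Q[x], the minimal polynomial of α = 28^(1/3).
m_α(x) = x^3 - 28

α satisfies α^3 = 28, so x^3 - 28 annihilates α. By the rational root test, a rational root p/q (in lowest terms) of x^3 - 28 would satisfy p^3 = 28 q^3, forcing q = 1 and p^3 = 28; but 28 is not a perfect cube, contradiction. A monic cubic over Q with no rational root is irreducible (any nontrivial factorization would include a linear factor). Hence x^3 - 28 is the minimal polynomial of α, and in particular [Q(α):Q] = 3.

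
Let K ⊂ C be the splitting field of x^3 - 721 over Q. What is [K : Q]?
[K : Q] = 6

The roots of x^3 - 721 are ∛721, ω∛721, ω^2∛721 where ω = e^(2πi/3) is a primitive cube root of unity, so K = Q(∛721, ω). Now [Q(∛721):Q] = 3 (since 721 is not a perfect cube, x^3 - 721 is irreducible) and [Q(ω):Q] = 2. Both 2 and 3 divide [K:Q], and [K:Q] ≤ 3·2 = 6, so [K:Q] = 6. (Equivalently: Q(∛721) ⊂ R but ω ∉ R, so [K : Q(∛721)] = 2.)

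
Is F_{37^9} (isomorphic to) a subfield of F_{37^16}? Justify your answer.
No: F_{37^9} is not a subfield of F_{37^16}

F_{p^m} embeds in F_{p^n} iff m | n. Here 9 ∤ 16 (since 16 = 1·9 + 7 with remainder 7 ≠ 0), so F_{37^9} is not a subfield of F_{37^16}. Equivalently: if it were, the tower law would give 9 = [F_{37^9}:F_37] dividing [F_{37^16}:F_37] = 16, contradiction.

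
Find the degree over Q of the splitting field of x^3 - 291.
[K : Q] = 6

The roots of x^3 - 291 are ∛291, ω∛291, ω^2∛291 where ω = e^(2πi/3) is a primitive cube root of unity, so K = Q(∛291, ω). Now [Q(∛291):Q] = 3 (since 291 is not a perfect cube, x^3 - 291 is irreducible) and [Q(ω):Q] = 2. Both 2 and 3 divide [K:Q], and [K:Q] ≤ 3·2 = 6, so [K:Q] = 6. (Equivalently: Q(∛291) ⊂ R but ω ∉ R, so [K : Q(∛291)] = 2.)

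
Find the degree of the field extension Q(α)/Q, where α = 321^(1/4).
[Q(α):Q] = 4

α is a root of x^4 - 321. By Eisenstein's criterion at the prime p = 3 (which divides the constant term 321 but p^2 = 9 does not, since 321 is squarefree), x^4 - 321 is irreducible over Q. Hence [Q(α):Q] = 4.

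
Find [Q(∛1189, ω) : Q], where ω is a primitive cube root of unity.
[Q(∛1189, ω) : Q] = 6

[Q(∛1189):Q] = 3 (min poly x^3 - 1189, irreducible since 1189 is not a perfect cube). [Q(ω):Q] = 2 (min poly x^2 + x + 1). Since Q(∛1189) ⊂ R and ω ∉ R, we have ω ∉ Q(∛1189), so x^2 + x + 1 remains irreducible over Q(∛1189) and [Q(∛1189, ω) : Q(∛1189)] = 2. By the tower law, [Q(∛1189, ω) : Q] = 3 · 2 = 6. (In fact Q(∛1189, ω) is the splitting field of x^3 - 1189 over Q.)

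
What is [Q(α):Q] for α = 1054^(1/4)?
[Q(α):Q] = 4

α is a root of x^4 - 1054. By Eisenstein's criterion at the prime p = 2 (which divides the constant term 1054 but p^2 = 4 does not, since 1054 is squarefree), x^4 - 1054 is irreducible over Q. Hence [Q(α):Q] = 4.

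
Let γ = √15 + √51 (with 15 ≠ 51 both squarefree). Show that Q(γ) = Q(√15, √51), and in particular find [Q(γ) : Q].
[Q(γ) : Q] = 4 (equivalently, Q(γ) = Q(√15, √51))

Obviously Q(γ) ⊆ Q(√15, √51), and [Q(√15, √51):Q] = 4 (since 15, 51 are distinct squarefree integers > 1 with 765 not a perfect square). To show equality we compute the minimal polynomial of γ. From γ = √15 + √51: γ^2 = 15 + 2√(765) + 51 = 66 + 2√(765), so γ^2 - 66 = 2√(765); squaring, (γ^2 - 66)^2 = 4·765, i.e. γ^4 - 132γ^2 + 4356 - 3060 = 0, i.e. γ^4 - 132γ^2 + 1296 = 0. So γ is a root of x^4 - 132x^2 + 1296. This polynomial is irreducible over Q: it has no rational root (each ±√15 ± √51 is irrational), and any factorization into two quadratics over Q would force √(765) ∈ Q (pairing opposite roots) or √15, √51 ∈ Q (other pairings), all impossible. Hence [Q(γ):Q] = 4 = [Q(√15, √51):Q], so Q(γ) = Q(√15, √51).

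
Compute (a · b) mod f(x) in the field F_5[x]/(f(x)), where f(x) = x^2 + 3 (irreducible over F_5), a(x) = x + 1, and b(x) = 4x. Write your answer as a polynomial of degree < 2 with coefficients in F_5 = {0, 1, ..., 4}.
a · b ≡ 4x + 3 (mod f(x))

Multiply in F_5[x]: a(x)·b(x) = (x + 1)·(4x) = 4x^2 + 4x. This has degree ≥ 2, so divide by f(x) over F_5: 4x^2 + 4x = (4)·(x^2 + 3) + (4x + 3). Hence a·b ≡ 4x + 3 (mod f). (F_5[x]/(f) is a field with 5^2 = 25 elements since f is irreducible of degree 2.)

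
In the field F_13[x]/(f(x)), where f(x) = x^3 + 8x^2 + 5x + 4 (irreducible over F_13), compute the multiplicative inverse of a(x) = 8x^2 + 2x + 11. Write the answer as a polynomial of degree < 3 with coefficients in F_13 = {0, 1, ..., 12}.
a(x)^(-1) ≡ 3x^2 + 12x + 4 (mod f(x))

Since f is irreducible over F_13, F_13[x]/(f) is a field and a(x) ≠ 0 has an inverse. Apply the extended Euclidean algorithm to f(x) and a(x) in F_13[x]: f(x) = (5x + 3)·a(x) + (9x + 10);  a(x) = (11x + 1)·(9x + 10) + (1). The last nonzero remainder is the constant 1 = gcd(f, a) in F_13. Back-substituting through the division chain expresses 1 = s(x)·a(x) + t(x)·f(x) with s(x) ≡ 3x^2 + 12x + 4 (mod f), so a(x)^(-1) ≡ s(x) = 3x^2 + 12x + 4 (mod f). Check: (8x^2 + 2x + 11)·(3x^2 + 12x + 4) = 11x^4 + 11x^3 + 11x^2 + 10x + 5 ≡ 1 (mod x^3 + 8x^2 + 5x + 4).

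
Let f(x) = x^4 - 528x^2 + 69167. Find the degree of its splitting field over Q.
[K : Q] = 4

Solving the quadratic in x^2: x^2 = (528 ± √(528^2 - 4·69167))/2 = (528 ± √2116)/2 = (528 ± 46)/2, giving x^2 = 287 or x^2 = 241. So f(x) = (x^2 - 287)(x^2 - 241) and the roots of f are ±√287, ±√241. Hence the splitting field is K = Q(√287, √241). Since 287 and 241 are distinct squarefree integers > 1, their product 69167 is not a perfect square, so √241 ∉ Q(√287). By the tower law [K:Q] = [Q(√287,√241):Q(√287)] · [Q(√287):Q] = 2 · 2 = 4.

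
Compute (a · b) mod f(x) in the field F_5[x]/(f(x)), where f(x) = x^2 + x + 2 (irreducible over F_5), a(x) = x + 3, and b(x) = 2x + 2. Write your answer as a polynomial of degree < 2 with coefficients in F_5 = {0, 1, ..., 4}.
a · b ≡ x + 2 (mod f(x))

Multiply in F_5[x]: a(x)·b(x) = (x + 3)·(2x + 2) = 2x^2 + 3x + 1. This has degree ≥ 2, so divide by f(x) over F_5: 2x^2 + 3x + 1 = (2)·(x^2 + x + 2) + (x + 2). Hence a·b ≡ x + 2 (mod f). (F_5[x]/(f) is a field with 5^2 = 25 elements since f is irreducible of degree 2.)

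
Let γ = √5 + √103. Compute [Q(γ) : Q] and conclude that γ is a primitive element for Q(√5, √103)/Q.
[Q(γ) : Q] = 4 (equivalently, Q(γ) = Q(√5, √103))

Obviously Q(γ) ⊆ Q(√5, √103), and [Q(√5, √103):Q] = 4 (since 5, 103 are distinct squarefree integers > 1 with 515 not a perfect square). To show equality we compute the minimal polynomial of γ. From γ = √5 + √103: γ^2 = 5 + 2√(515) + 103 = 108 + 2√(515), so γ^2 - 108 = 2√(515); squaring, (γ^2 - 108)^2 = 4·515, i.e. γ^4 - 216γ^2 + 11664 - 2060 = 0, i.e. γ^4 - 216γ^2 + 9604 = 0. So γ is a root of x^4 - 216x^2 + 9604. This polynomial is irreducible over Q: it has no rational root (each ±√5 ± √103 is irrational), and any factorization into two quadratics over Q would force √(515) ∈ Q (pairing opposite roots) or √5, √103 ∈ Q (other pairings), all impossible. Hence [Q(γ):Q] = 4 = [Q(√5, √103):Q], so Q(γ) = Q(√5, √103).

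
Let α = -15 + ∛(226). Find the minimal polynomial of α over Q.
m_α(x) = x^3 + 45x^2 + 675x + 3149

Set β = α + 15 = ∛(226), so β^3 = 226. Then (α + 15)^3 - 226 = 0, i.e. α is a root of g(x) = (x + 15)^3 - 226 = x^3 + 45x^2 + 675x + 3149. Since g(x) = h(x + 15) where h(x) = x^3 - 226, and h is irreducible over Q (because 226 is not a perfect cube, so h has no rational root, and a monic cubic with no rational root is irreducible), g is also irreducible (irreducibility is preserved under the substitution x → x + 15). Hence m_α(x) = x^3 + 45x^2 + 675x + 3149.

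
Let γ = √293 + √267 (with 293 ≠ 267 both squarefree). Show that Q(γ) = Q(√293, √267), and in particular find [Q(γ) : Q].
[Q(γ) : Q] = 4 (equivalently, Q(γ) = Q(√293, √267))

Obviously Q(γ) ⊆ Q(√293, √267), and [Q(√293, √267):Q] = 4 (since 293, 267 are distinct squarefree integers > 1 with 78231 not a perfect square). To show equality we compute the minimal polynomial of γ. From γ = √293 + √267: γ^2 = 293 + 2√(78231) + 267 = 560 + 2√(78231), so γ^2 - 560 = 2√(78231); squaring, (γ^2 - 560)^2 = 4·78231, i.e. γ^4 - 1120γ^2 + 313600 - 312924 = 0, i.e. γ^4 - 1120γ^2 + 676 = 0. So γ is a root of x^4 - 1120x^2 + 676. This polynomial is irreducible over Q: it has no rational root (each ±√293 ± √267 is irrational), and any factorization into two quadratics over Q would force √(78231) ∈ Q (pairing opposite roots) or √293, √267 ∈ Q (other pairings), all impossible. Hence [Q(γ):Q] = 4 = [Q(√293, √267):Q], so Q(γ) = Q(√293, √267).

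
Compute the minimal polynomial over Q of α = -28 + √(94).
m_α(x) = x^2 + 56x + 690

From α + 28 = √(94), squaring gives (α + 28)^2 = 94, i.e. α^2 + 56α + 784 = 94, so α^2 + 56α + 690 = 0. The discriminant of x^2 + 56x + 690 is (56)^2 - 4·(690) = 3136 - 2760 = 376, and 4·(94) is not a perfect square in Q since 94 is squarefree and ≠ 1. Hence x^2 + 56x + 690 is irreducible over Q and is the minimal polynomial of α.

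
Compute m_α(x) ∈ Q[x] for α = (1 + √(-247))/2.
m_α(x) = x^2 - x + 62

From 2α - 1 = √(-247), squaring gives (2α - 1)^2 = -247, i.e. 4α^2 - 4α + 1 = -247, so α^2 - α + (1 + 247)/4 = 0. Since -247 ≡ 1 (mod 4), (1 + 247)/4 = 62 ∈ Z. The polynomial x^2 - x + 62 has discriminant 1 - 4·(62) = -247, which is not a perfect square in Q (d = -247 is squarefree and ≠ 1), so x^2 - x + 62 is irreducible over Q. It is the minimal polynomial of α.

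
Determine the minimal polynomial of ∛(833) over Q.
m_α(x) = x^3 - 833

α satisfies α^3 = 833, so x^3 - 833 annihilates α. By the rational root test, a rational root p/q (in lowest terms) of x^3 - 833 would satisfy p^3 = 833 q^3, forcing q = 1 and p^3 = 833; but 833 is not a perfect cube, contradiction. A monic cubic over Q with no rational root is irreducible (any nontrivial factorization would include a linear factor). Hence x^3 - 833 is the minimal polynomial of α, and in particular [Q(α):Q] = 3.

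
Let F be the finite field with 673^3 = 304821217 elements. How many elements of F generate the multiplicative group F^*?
There are φ(304821216) = 87091200 primitive elements

F_q^* is cyclic of order q - 1 = 304821216. A cyclic group of order m has exactly φ(m) generators. Here m = 304821216 = 2^5 · 3^2 · 7 · 151201, so the number of primitive elements is φ(304821216) = 87091200.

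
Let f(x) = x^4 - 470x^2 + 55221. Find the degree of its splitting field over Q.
[K : Q] = 4

Solving the quadratic in x^2: x^2 = (470 ± √(470^2 - 4·55221))/2 = (470 ± √16)/2 = (470 ± 4)/2, giving x^2 = 237 or x^2 = 233. So f(x) = (x^2 - 237)(x^2 - 233) and the roots of f are ±√237, ±√233. Hence the splitting field is K = Q(√237, √233). Since 237 and 233 are distinct squarefree integers > 1, their product 55221 is not a perfect square, so √233 ∉ Q(√237). By the tower law [K:Q] = [Q(√237,√233):Q(√237)] · [Q(√237):Q] = 2 · 2 = 4.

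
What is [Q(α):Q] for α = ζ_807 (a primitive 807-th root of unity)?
[Q(α):Q] = 536

The minimal polynomial of ζ_807 over Q is the 807-th cyclotomic polynomial Φ_807(x), which is irreducible over Q and has degree φ(807) = 536. Hence [Q(α):Q] = φ(807) = 536.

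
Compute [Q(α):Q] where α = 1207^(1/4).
[Q(α):Q] = 4

α is a root of x^4 - 1207. By Eisenstein's criterion at the prime p = 17 (which divides the constant term 1207 but p^2 = 289 does not, since 1207 is squarefree), x^4 - 1207 is irreducible over Q. Hence [Q(α):Q] = 4.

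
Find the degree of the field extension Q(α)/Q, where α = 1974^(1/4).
[Q(α):Q] = 4

α is a root of x^4 - 1974. By Eisenstein's criterion at the prime p = 2 (which divides the constant term 1974 but p^2 = 4 does not, since 1974 is squarefree), x^4 - 1974 is irreducible over Q. Hence [Q(α):Q] = 4.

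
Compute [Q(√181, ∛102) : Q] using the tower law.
[Q(√181, ∛102) : Q] = 6

Let L = Q(√181, ∛102). Since Q(√181) ⊂ L and [Q(√181):Q] = 2, the tower law gives 2 | [L:Q]. Likewise Q(∛102) ⊂ L with [Q(∛102):Q] = 3 (because 102 is not a perfect cube), so 3 | [L:Q]. As gcd(2,3) = 1, [L:Q] is divisible by 6. Conversely L is generated over Q by √181 and ∛102, so [L:Q] ≤ 2·3 = 6. Therefore [Q(√181, ∛102) : Q] = 6.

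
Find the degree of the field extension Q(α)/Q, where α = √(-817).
[Q(α):Q] = 2

[Q(α):Q] equals the degree of the minimal polynomial of α. Here α^2 = -817 and x^2 + 817 is irreducible (d = -817 is squarefree, ≠ 1, hence not a square), so deg(m_α) = 2. Thus [Q(α):Q] = 2.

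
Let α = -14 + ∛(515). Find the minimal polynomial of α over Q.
m_α(x) = x^3 + 42x^2 + 588x + 2229

Set β = α + 14 = ∛(515), so β^3 = 515. Then (α + 14)^3 - 515 = 0, i.e. α is a root of g(x) = (x + 14)^3 - 515 = x^3 + 42x^2 + 588x + 2229. Since g(x) = h(x + 14) where h(x) = x^3 - 515, and h is irreducible over Q (because 515 is not a perfect cube, so h has no rational root, and a monic cubic with no rational root is irreducible), g is also irreducible (irreducibility is preserved under the substitution x → x + 14). Hence m_α(x) = x^3 + 42x^2 + 588x + 2229.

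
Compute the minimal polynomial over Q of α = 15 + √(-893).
m_α(x) = x^2 - 30x + 1118

From α - 15 = √(-893), squaring gives (α - 15)^2 = -893, i.e. α^2 - 30α + 225 = -893, so α^2 - 30α + 1118 = 0. The discriminant of x^2 - 30x + 1118 is (-30)^2 - 4·(1118) = 900 - 4472 = -3572, and 4·(-893) is not a perfect square in Q since -893 is squarefree and ≠ 1. Hence x^2 - 30x + 1118 is irreducible over Q and is the minimal polynomial of α.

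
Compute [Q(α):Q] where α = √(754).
[Q(α):Q] = 2

[Q(α):Q] equals the degree of the minimal polynomial of α. Here α^2 = 754 and x^2 - 754 is irreducible (d = 754 is squarefree, ≠ 1, hence not a square), so deg(m_α) = 2. Thus [Q(α):Q] = 2.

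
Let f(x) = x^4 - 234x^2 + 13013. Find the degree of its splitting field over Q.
[K : Q] = 4

Solving the quadratic in x^2: x^2 = (234 ± √(234^2 - 4·13013))/2 = (234 ± √2704)/2 = (234 ± 52)/2, giving x^2 = 143 or x^2 = 91. So f(x) = (x^2 - 143)(x^2 - 91) and the roots of f are ±√143, ±√91. Hence the splitting field is K = Q(√143, √91). Since 143 and 91 are distinct squarefree integers > 1, their product 13013 is not a perfect square, so √91 ∉ Q(√143). By the tower law [K:Q] = [Q(√143,√91):Q(√143)] · [Q(√143):Q] = 2 · 2 = 4.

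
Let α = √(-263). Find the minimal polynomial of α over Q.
m_α(x) = x^2 + 263

α satisfies α^2 + 263 = 0, so x^2 + 263 annihilates α. Since d = -263 is squarefree and ≠ 1, it is not a perfect square in Q, so x^2 + 263 has no rational root and is therefore irreducible over Q (a degree-2 polynomial over a field is irreducible iff it has no root). Hence m_α(x) = x^2 + 263.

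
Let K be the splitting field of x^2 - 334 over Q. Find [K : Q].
[K : Q] = 2

f(x) = x^2 - 334 factors as (x - √334)(x + √334). The splitting field is K = Q(√334). Since 334 is squarefree and > 1, it is not a perfect square, so x^2 - 334 is irreducible over Q and [Q(√334) : Q] = 2. Hence [K : Q] = 2.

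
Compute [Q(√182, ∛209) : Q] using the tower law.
[Q(√182, ∛209) : Q] = 6

Let L = Q(√182, ∛209). Since Q(√182) ⊂ L and [Q(√182):Q] = 2, the tower law gives 2 | [L:Q]. Likewise Q(∛209) ⊂ L with [Q(∛209):Q] = 3 (because 209 is not a perfect cube), so 3 | [L:Q]. As gcd(2,3) = 1, [L:Q] is divisible by 6. Conversely L is generated over Q by √182 and ∛209, so [L:Q] ≤ 2·3 = 6. Therefore [Q(√182, ∛209) : Q] = 6.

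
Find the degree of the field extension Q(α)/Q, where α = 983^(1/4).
[Q(α):Q] = 4

α is a root of x^4 - 983. By Eisenstein's criterion at the prime p = 983 (which divides the constant term 983 but p^2 = 966289 does not, since 983 is squarefree), x^4 - 983 is irreducible over Q. Hence [Q(α):Q] = 4.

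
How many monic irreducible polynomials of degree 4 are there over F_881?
There are 150606280440 monic irreducible polynomials of degree 4 over F_881

Each element of F_{881^4} that lies in no proper subfield is a root of exactly one monic irreducible of degree 4 over F_881, and each such polynomial has 4 distinct roots in F_{881^4}. By Möbius inversion the count is N_881(4) = (1/4) Σ_{d|4} μ(4/d) · 881^d = (1/4)(μ(4)·881^1 + μ(2)·881^2 + μ(1)·881^4) = 602425121760/4 = 150606280440.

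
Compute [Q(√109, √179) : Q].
[Q(√109, √179) : Q] = 4

[Q(√109):Q] = 2 (min poly x^2 - 109, irreducible since 109 is squarefree > 1). For the top step, suppose √179 ∈ Q(√109), say √179 = c + d√109 with c, d ∈ Q. Squaring: 179 = c^2 + 109d^2 + 2cd√109. Since √109 ∉ Q this forces 2cd = 0. If d = 0 then √179 = c ∈ Q, contradicting 179 squarefree > 1. If c = 0 then 179 = 109d^2, so 109·179 = (109d)^2 is a perfect square in Q — but 109·179 = 19511 is not a perfect square (since 109 and 179 are distinct squarefree integers). Contradiction. Hence √179 ∉ Q(√109), so x^2 - 179 stays irreducible over Q(√109) and [Q(√109, √179) : Q(√109)] = 2. By the tower law, [Q(√109, √179) : Q] = 2 · 2 = 4.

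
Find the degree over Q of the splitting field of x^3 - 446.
[K : Q] = 6

The roots of x^3 - 446 are ∛446, ω∛446, ω^2∛446 where ω = e^(2πi/3) is a primitive cube root of unity, so K = Q(∛446, ω). Now [Q(∛446):Q] = 3 (since 446 is not a perfect cube, x^3 - 446 is irreducible) and [Q(ω):Q] = 2. Both 2 and 3 divide [K:Q], and [K:Q] ≤ 3·2 = 6, so [K:Q] = 6. (Equivalently: Q(∛446) ⊂ R but ω ∉ R, so [K : Q(∛446)] = 2.)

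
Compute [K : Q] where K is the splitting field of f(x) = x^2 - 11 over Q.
[K : Q] = 2

f(x) = x^2 - 11 factors as (x - √11)(x + √11). The splitting field is K = Q(√11). Since 11 is squarefree and > 1, it is not a perfect square, so x^2 - 11 is irreducible over Q and [Q(√11) : Q] = 2. Hence [K : Q] = 2.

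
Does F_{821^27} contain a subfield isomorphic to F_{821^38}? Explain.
No: F_{821^38} is not a subfield of F_{821^27}

F_{p^m} embeds in F_{p^n} iff m | n. Here 38 ∤ 27 (since 27 = 0·38 + 27 with remainder 27 ≠ 0), so F_{821^38} is not a subfield of F_{821^27}. Equivalently: if it were, the tower law would give 38 = [F_{821^38}:F_821] dividing [F_{821^27}:F_821] = 27, contradiction.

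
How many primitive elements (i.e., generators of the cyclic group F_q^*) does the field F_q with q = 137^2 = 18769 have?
There are φ(18768) = 5632 primitive elements

F_q^* is cyclic of order q - 1 = 18768. A cyclic group of order m has exactly φ(m) generators. Here m = 18768 = 2^4 · 3 · 17 · 23, so the number of primitive elements is φ(18768) = 5632.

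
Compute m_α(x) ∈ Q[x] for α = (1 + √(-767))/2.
m_α(x) = x^2 - x + 192

From 2α - 1 = √(-767), squaring gives (2α - 1)^2 = -767, i.e. 4α^2 - 4α + 1 = -767, so α^2 - α + (1 + 767)/4 = 0. Since -767 ≡ 1 (mod 4), (1 + 767)/4 = 192 ∈ Z. The polynomial x^2 - x + 192 has discriminant 1 - 4·(192) = -767, which is not a perfect square in Q (d = -767 is squarefree and ≠ 1), so x^2 - x + 192 is irreducible over Q. It is the minimal polynomial of α.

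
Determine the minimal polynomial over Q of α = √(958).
m_α(x) = x^2 - 958

α satisfies α^2 - 958 = 0, so x^2 - 958 annihilates α. Since d = 958 is squarefree and ≠ 1, it is not a perfect square in Q, so x^2 - 958 has no rational root and is therefore irreducible over Q (a degree-2 polynomial over a field is irreducible iff it has no root). Hence m_α(x) = x^2 - 958.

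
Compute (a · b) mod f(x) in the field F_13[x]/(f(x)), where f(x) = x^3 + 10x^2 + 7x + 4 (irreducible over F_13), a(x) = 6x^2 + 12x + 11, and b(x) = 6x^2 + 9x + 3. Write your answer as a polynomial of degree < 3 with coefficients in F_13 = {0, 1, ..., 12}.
a · b ≡ 5x^2 + 4x + 7 (mod f(x))

Multiply in F_13[x]: a(x)·b(x) = (6x^2 + 12x + 11)·(6x^2 + 9x + 3) = 10x^4 + 9x^3 + 10x^2 + 5x + 7. This has degree ≥ 3, so divide by f(x) over F_13: 10x^4 + 9x^3 + 10x^2 + 5x + 7 = (10x)·(x^3 + 10x^2 + 7x + 4) + (5x^2 + 4x + 7). Hence a·b ≡ 5x^2 + 4x + 7 (mod f). (F_13[x]/(f) is a field with 13^3 = 2197 elements since f is irreducible of degree 3.)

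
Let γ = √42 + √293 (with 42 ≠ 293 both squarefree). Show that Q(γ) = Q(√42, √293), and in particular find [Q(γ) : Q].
[Q(γ) : Q] = 4 (equivalently, Q(γ) = Q(√42, √293))

Obviously Q(γ) ⊆ Q(√42, √293), and [Q(√42, √293):Q] = 4 (since 42, 293 are distinct squarefree integers > 1 with 12306 not a perfect square). To show equality we compute the minimal polynomial of γ. From γ = √42 + √293: γ^2 = 42 + 2√(12306) + 293 = 335 + 2√(12306), so γ^2 - 335 = 2√(12306); squaring, (γ^2 - 335)^2 = 4·12306, i.e. γ^4 - 670γ^2 + 112225 - 49224 = 0, i.e. γ^4 - 670γ^2 + 63001 = 0. So γ is a root of x^4 - 670x^2 + 63001. This polynomial is irreducible over Q: it has no rational root (each ±√42 ± √293 is irrational), and any factorization into two quadratics over Q would force √(12306) ∈ Q (pairing opposite roots) or √42, √293 ∈ Q (other pairings), all impossible. Hence [Q(γ):Q] = 4 = [Q(√42, √293):Q], so Q(γ) = Q(√42, √293).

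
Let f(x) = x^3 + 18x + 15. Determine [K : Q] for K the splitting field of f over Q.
[K : Q] = 6

By the rational root test, any rational root of the monic integer polynomial f(x) = x^3 + 18x + 15 must be an integer dividing the constant term 15, i.e. one of ±{1, 3, 5, 15}. Evaluating: f(1) = 34, f(-1) = -4, f(3) = 96, f(-3) = -66, f(5) = 230, f(-5) = -200, f(15) = 3660, f(-15) = -3630; none is 0, so f has no rational root and is therefore irreducible over Q (a cubic with no linear factor over a field is irreducible). For an irreducible cubic, the Galois group is A_3 or S_3 according as the discriminant disc(f) = -4a^3 - 27b^2 = -4·(18)^3 - 27·(15)^2 = -29403 is or is not a square in Q. Here disc(f) = -29403 is not a perfect square in Q, so the Galois group of f over Q is not contained in A_3 and must be all of S_3. The splitting field has degree |S_3| = 6 over Q, so [K : Q] = 6.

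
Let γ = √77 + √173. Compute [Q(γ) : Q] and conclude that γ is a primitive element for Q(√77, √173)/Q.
[Q(γ) : Q] = 4 (equivalently, Q(γ) = Q(√77, √173))

Obviously Q(γ) ⊆ Q(√77, √173), and [Q(√77, √173):Q] = 4 (since 77, 173 are distinct squarefree integers > 1 with 13321 not a perfect square). To show equality we compute the minimal polynomial of γ. From γ = √77 + √173: γ^2 = 77 + 2√(13321) + 173 = 250 + 2√(13321), so γ^2 - 250 = 2√(13321); squaring, (γ^2 - 250)^2 = 4·13321, i.e. γ^4 - 500γ^2 + 62500 - 53284 = 0, i.e. γ^4 - 500γ^2 + 9216 = 0. So γ is a root of x^4 - 500x^2 + 9216. This polynomial is irreducible over Q: it has no rational root (each ±√77 ± √173 is irrational), and any factorization into two quadratics over Q would force √(13321) ∈ Q (pairing opposite roots) or √77, √173 ∈ Q (other pairings), all impossible. Hence [Q(γ):Q] = 4 = [Q(√77, √173):Q], so Q(γ) = Q(√77, √173).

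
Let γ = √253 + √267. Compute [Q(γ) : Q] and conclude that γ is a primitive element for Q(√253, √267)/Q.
[Q(γ) : Q] = 4 (equivalently, Q(γ) = Q(√253, √267))

Obviously Q(γ) ⊆ Q(√253, √267), and [Q(√253, √267):Q] = 4 (since 253, 267 are distinct squarefree integers > 1 with 67551 not a perfect square). To show equality we compute the minimal polynomial of γ. From γ = √253 + √267: γ^2 = 253 + 2√(67551) + 267 = 520 + 2√(67551), so γ^2 - 520 = 2√(67551); squaring, (γ^2 - 520)^2 = 4·67551, i.e. γ^4 - 1040γ^2 + 270400 - 270204 = 0, i.e. γ^4 - 1040γ^2 + 196 = 0. So γ is a root of x^4 - 1040x^2 + 196. This polynomial is irreducible over Q: it has no rational root (each ±√253 ± √267 is irrational), and any factorization into two quadratics over Q would force √(67551) ∈ Q (pairing opposite roots) or √253, √267 ∈ Q (other pairings), all impossible. Hence [Q(γ):Q] = 4 = [Q(√253, √267):Q], so Q(γ) = Q(√253, √267).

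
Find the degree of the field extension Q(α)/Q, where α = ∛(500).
[Q(α):Q] = 3

The minimal polynomial of α is x^3 - 500, irreducible over Q since 500 is not a perfect cube (so x^3 - 500 has no rational root). Hence [Q(α):Q] = deg(m_α) = 3.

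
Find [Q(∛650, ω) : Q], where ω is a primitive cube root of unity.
[Q(∛650, ω) : Q] = 6

[Q(∛650):Q] = 3 (min poly x^3 - 650, irreducible since 650 is not a perfect cube). [Q(ω):Q] = 2 (min poly x^2 + x + 1). Since Q(∛650) ⊂ R and ω ∉ R, we have ω ∉ Q(∛650), so x^2 + x + 1 remains irreducible over Q(∛650) and [Q(∛650, ω) : Q(∛650)] = 2. By the tower law, [Q(∛650, ω) : Q] = 3 · 2 = 6. (In fact Q(∛650, ω) is the splitting field of x^3 - 650 over Q.)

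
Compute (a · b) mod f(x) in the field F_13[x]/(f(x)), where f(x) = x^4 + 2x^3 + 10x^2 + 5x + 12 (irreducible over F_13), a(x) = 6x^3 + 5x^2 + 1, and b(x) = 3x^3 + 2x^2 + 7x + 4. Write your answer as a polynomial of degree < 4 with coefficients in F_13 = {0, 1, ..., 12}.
a · b ≡ 9x^3 + 2x^2 + 2x + 11 (mod f(x))

Multiply in F_13[x]: a(x)·b(x) = (6x^3 + 5x^2 + 1)·(3x^3 + 2x^2 + 7x + 4) = 5x^6 + x^5 + 10x^3 + 9x^2 + 7x + 4. This has degree ≥ 4, so divide by f(x) over F_13: 5x^6 + x^5 + 10x^3 + 9x^2 + 7x + 4 = (5x^2 + 4x + 7)·(x^4 + 2x^3 + 10x^2 + 5x + 12) + (9x^3 + 2x^2 + 2x + 11). Hence a·b ≡ 9x^3 + 2x^2 + 2x + 11 (mod f). (F_13[x]/(f) is a field with 13^4 = 28561 elements since f is irreducible of degree 4.)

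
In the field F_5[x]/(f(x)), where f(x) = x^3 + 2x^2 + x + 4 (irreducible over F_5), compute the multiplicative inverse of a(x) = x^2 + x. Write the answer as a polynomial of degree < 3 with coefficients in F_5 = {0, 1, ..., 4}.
a(x)^(-1) ≡ x + 1 (mod f(x))

Since f is irreducible over F_5, F_5[x]/(f) is a field and a(x) ≠ 0 has an inverse. Apply the extended Euclidean algorithm to f(x) and a(x) in F_5[x]: f(x) = (x + 1)·a(x) + (4). The last nonzero remainder is the constant 4 = gcd(f, a) in F_5. Back-substituting through the division chain expresses 4 = s(x)·a(x) + t(x)·f(x) with s(x) ≡ 4x + 4 (mod f), so (4x + 4)·a(x) ≡ 4 (mod f). Multiplying by 4^(-1) ≡ 4 in F_5 gives a(x)^(-1) ≡ 4·(4x + 4) ≡ x + 1 (mod f). Check: (x^2 + x)·(x + 1) = x^3 + 2x^2 + x ≡ 1 (mod x^3 + 2x^2 + x + 4).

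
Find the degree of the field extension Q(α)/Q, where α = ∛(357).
[Q(α):Q] = 3

The minimal polynomial of α is x^3 - 357, irreducible over Q since 357 is not a perfect cube (so x^3 - 357 has no rational root). Hence [Q(α):Q] = deg(m_α) = 3.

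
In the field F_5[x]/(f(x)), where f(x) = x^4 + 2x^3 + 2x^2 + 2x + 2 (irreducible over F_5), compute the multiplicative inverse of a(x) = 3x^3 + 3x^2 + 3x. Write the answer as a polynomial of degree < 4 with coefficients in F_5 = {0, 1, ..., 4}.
a(x)^(-1) ≡ 3x^3 + x + 2 (mod f(x))

Since f is irreducible over F_5, F_5[x]/(f) is a field and a(x) ≠ 0 has an inverse. Apply the extended Euclidean algorithm to f(x) and a(x) in F_5[x]: f(x) = (2x + 2)·a(x) + (x + 2);  a(x) = (3x^2 + 2x + 4)·(x + 2) + (2). The last nonzero remainder is the constant 2 = gcd(f, a) in F_5. Back-substituting through the division chain expresses 2 = s(x)·a(x) + t(x)·f(x) with s(x) ≡ x^3 + 2x + 4 (mod f), so (x^3 + 2x + 4)·a(x) ≡ 2 (mod f). Multiplying by 2^(-1) ≡ 3 in F_5 gives a(x)^(-1) ≡ 3·(x^3 + 2x + 4) ≡ 3x^3 + x + 2 (mod f). Check: (3x^3 + 3x^2 + 3x)·(3x^3 + x + 2) = 4x^6 + 4x^5 + 2x^4 + 4x^3 + 4x^2 + x ≡ 1 (mod x^4 + 2x^3 + 2x^2 + 2x + 2).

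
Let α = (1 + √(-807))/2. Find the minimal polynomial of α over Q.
m_α(x) = x^2 - x + 202

From 2α - 1 = √(-807), squaring gives (2α - 1)^2 = -807, i.e. 4α^2 - 4α + 1 = -807, so α^2 - α + (1 + 807)/4 = 0. Since -807 ≡ 1 (mod 4), (1 + 807)/4 = 202 ∈ Z. The polynomial x^2 - x + 202 has discriminant 1 - 4·(202) = -807, which is not a perfect square in Q (d = -807 is squarefree and ≠ 1), so x^2 - x + 202 is irreducible over Q. It is the minimal polynomial of α.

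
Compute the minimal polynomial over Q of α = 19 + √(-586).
m_α(x) = x^2 - 38x + 947

From α - 19 = √(-586), squaring gives (α - 19)^2 = -586, i.e. α^2 - 38α + 361 = -586, so α^2 - 38α + 947 = 0. The discriminant of x^2 - 38x + 947 is (-38)^2 - 4·(947) = 1444 - 3788 = -2344, and 4·(-586) is not a perfect square in Q since -586 is squarefree and ≠ 1. Hence x^2 - 38x + 947 is irreducible over Q and is the minimal polynomial of α.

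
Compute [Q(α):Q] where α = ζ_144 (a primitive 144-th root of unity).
[Q(α):Q] = 48

The minimal polynomial of ζ_144 over Q is the 144-th cyclotomic polynomial Φ_144(x), which is irreducible over Q and has degree φ(144) = 48. Hence [Q(α):Q] = φ(144) = 48.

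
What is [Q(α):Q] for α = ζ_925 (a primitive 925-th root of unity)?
[Q(α):Q] = 720

The minimal polynomial of ζ_925 over Q is the 925-th cyclotomic polynomial Φ_925(x), which is irreducible over Q and has degree φ(925) = 720. Hence [Q(α):Q] = φ(925) = 720.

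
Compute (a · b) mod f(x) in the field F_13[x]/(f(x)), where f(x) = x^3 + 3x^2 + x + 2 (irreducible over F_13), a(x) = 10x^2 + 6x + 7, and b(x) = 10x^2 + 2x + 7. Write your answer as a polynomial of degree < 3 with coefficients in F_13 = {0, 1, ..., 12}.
a · b ≡ 10x^2 + 11x + 8 (mod f(x))

Multiply in F_13[x]: a(x)·b(x) = (10x^2 + 6x + 7)·(10x^2 + 2x + 7) = 9x^4 + 2x^3 + 9x^2 + 4x + 10. This has degree ≥ 3, so divide by f(x) over F_13: 9x^4 + 2x^3 + 9x^2 + 4x + 10 = (9x + 1)·(x^3 + 3x^2 + x + 2) + (10x^2 + 11x + 8). Hence a·b ≡ 10x^2 + 11x + 8 (mod f). (F_13[x]/(f) is a field with 13^3 = 2197 elements since f is irreducible of degree 3.)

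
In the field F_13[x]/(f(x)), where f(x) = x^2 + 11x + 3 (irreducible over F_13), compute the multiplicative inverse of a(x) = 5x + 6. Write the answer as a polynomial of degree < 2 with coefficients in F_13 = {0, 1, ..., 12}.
a(x)^(-1) ≡ 4x + 8 (mod f(x))

Since f is irreducible over F_13, F_13[x]/(f) is a field and a(x) ≠ 0 has an inverse. Apply the extended Euclidean algorithm to f(x) and a(x) in F_13[x]: f(x) = (8x + 3)·a(x) + (11). The last nonzero remainder is the constant 11 = gcd(f, a) in F_13. Back-substituting through the division chain expresses 11 = s(x)·a(x) + t(x)·f(x) with s(x) ≡ 5x + 10 (mod f), so (5x + 10)·a(x) ≡ 11 (mod f). Multiplying by 11^(-1) ≡ 6 in F_13 gives a(x)^(-1) ≡ 6·(5x + 10) ≡ 4x + 8 (mod f). Check: (5x + 6)·(4x + 8) = 7x^2 + 12x + 9 ≡ 1 (mod x^2 + 11x + 3).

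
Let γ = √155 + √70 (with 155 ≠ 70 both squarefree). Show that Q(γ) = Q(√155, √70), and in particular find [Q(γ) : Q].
[Q(γ) : Q] = 4 (equivalently, Q(γ) = Q(√155, √70))

Obviously Q(γ) ⊆ Q(√155, √70), and [Q(√155, √70):Q] = 4 (since 155, 70 are distinct squarefree integers > 1 with 10850 not a perfect square). To show equality we compute the minimal polynomial of γ. From γ = √155 + √70: γ^2 = 155 + 2√(10850) + 70 = 225 + 2√(10850), so γ^2 - 225 = 2√(10850); squaring, (γ^2 - 225)^2 = 4·10850, i.e. γ^4 - 450γ^2 + 50625 - 43400 = 0, i.e. γ^4 - 450γ^2 + 7225 = 0. So γ is a root of x^4 - 450x^2 + 7225. This polynomial is irreducible over Q: it has no rational root (each ±√155 ± √70 is irrational), and any factorization into two quadratics over Q would force √(10850) ∈ Q (pairing opposite roots) or √155, √70 ∈ Q (other pairings), all impossible. Hence [Q(γ):Q] = 4 = [Q(√155, √70):Q], so Q(γ) = Q(√155, √70).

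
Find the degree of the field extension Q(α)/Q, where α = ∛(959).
[Q(α):Q] = 3

The minimal polynomial of α is x^3 - 959, irreducible over Q since 959 is not a perfect cube (so x^3 - 959 has no rational root). Hence [Q(α):Q] = deg(m_α) = 3.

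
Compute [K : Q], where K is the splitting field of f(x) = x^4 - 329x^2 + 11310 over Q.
[K : Q] = 4

Solving the quadratic in x^2: x^2 = (329 ± √(329^2 - 4·11310))/2 = (329 ± √63001)/2 = (329 ± 251)/2, giving x^2 = 290 or x^2 = 39. So f(x) = (x^2 - 290)(x^2 - 39) and the roots of f are ±√290, ±√39. Hence the splitting field is K = Q(√290, √39). Since 290 and 39 are distinct squarefree integers > 1, their product 11310 is not a perfect square, so √39 ∉ Q(√290). By the tower law [K:Q] = [Q(√290,√39):Q(√290)] · [Q(√290):Q] = 2 · 2 = 4.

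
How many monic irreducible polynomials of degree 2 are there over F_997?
There are 496506 monic irreducible polynomials of degree 2 over F_997

Each element of F_{997^2} that lies in no proper subfield is a root of exactly one monic irreducible of degree 2 over F_997, and each such polynomial has 2 distinct roots in F_{997^2}. By Möbius inversion the count is N_997(2) = (1/2) Σ_{d|2} μ(2/d) · 997^d = (1/2)(μ(2)·997^1 + μ(1)·997^2) = 993012/2 = 496506.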